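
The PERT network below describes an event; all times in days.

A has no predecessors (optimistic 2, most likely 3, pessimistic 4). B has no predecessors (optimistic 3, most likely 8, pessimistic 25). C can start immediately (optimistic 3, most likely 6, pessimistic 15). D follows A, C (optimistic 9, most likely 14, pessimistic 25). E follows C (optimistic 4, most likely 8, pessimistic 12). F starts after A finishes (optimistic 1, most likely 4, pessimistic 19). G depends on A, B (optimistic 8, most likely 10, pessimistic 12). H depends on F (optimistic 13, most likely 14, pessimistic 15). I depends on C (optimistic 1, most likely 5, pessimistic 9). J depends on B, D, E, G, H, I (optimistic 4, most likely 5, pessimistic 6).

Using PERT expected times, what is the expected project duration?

28 days

te_A = (2 + 4·3 + 4)/6 = 18/6 = 3
te_B = (3 + 4·8 + 25)/6 = 60/6 = 10
te_C = (3 + 4·6 + 15)/6 = 42/6 = 7
te_D = (9 + 4·14 + 25)/6 = 90/6 = 15
te_E = (4 + 4·8 + 12)/6 = 48/6 = 8
te_F = (1 + 4·4 + 19)/6 = 36/6 = 6
te_G = (8 + 4·10 + 12)/6 = 60/6 = 10
te_H = (13 + 4·14 + 15)/6 = 84/6 = 14
te_I = (1 + 4·5 + 9)/6 = 30/6 = 5
te_J = (4 + 4·5 + 6)/6 = 30/6 = 5

Forward pass:
ES_A = 0; EF_A = 3
ES_B = 0; EF_B = 10
ES_C = 0; EF_C = 7
ES_D = max(EF_A=3, EF_C=7) = 7; EF_D = 7+15 = 22
ES_E = 7; EF_E = 7+8 = 15
ES_F = 3; EF_F = 3+6 = 9
ES_G = max(EF_A=3, EF_B=10) = 10; EF_G = 10+10 = 20
ES_H = 9; EF_H = 9+14 = 23
ES_I = 7; EF_I = 7+5 = 12
ES_J = max(EF_B=10, EF_D=22, EF_E=15, EF_G=20, EF_H=23, EF_I=12) = 23; EF_J = 23+5 = 28
Expected project duration μ = 28 days. Critical path: A → F → H → J.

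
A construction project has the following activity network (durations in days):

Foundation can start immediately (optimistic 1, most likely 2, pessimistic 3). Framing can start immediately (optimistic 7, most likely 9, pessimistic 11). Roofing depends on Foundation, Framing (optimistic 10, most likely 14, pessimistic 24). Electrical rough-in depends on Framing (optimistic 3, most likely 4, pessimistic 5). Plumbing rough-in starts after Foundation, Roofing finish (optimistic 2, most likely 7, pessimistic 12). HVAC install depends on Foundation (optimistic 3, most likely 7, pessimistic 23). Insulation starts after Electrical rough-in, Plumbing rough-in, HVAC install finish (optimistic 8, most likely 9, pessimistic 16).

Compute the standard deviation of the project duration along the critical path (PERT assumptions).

te_Foundation = (1 + 4·2 + 3)/6 = 12/6 = 2; σ²_Foundation = ((3−1)/6)² = 0.111
te_Framing = (7 + 4·9 + 11)/6 = 54/6 = 9; σ²_Framing = ((11−7)/6)² = 0.444
te_Roofing = (10 + 4·14 + 24)/6 = 90/6 = 15; σ²_Roofing = ((24−10)/6)² = 5.444
te_Electrical rough-in = (3 + 4·4 + 5)/6 = 24/6 = 4; σ²_Electrical rough-in = ((5−3)/6)² = 0.111
te_Plumbing rough-in = (2 + 4·7 + 12)/6 = 42/6 = 7; σ²_Plumbing rough-in = ((12−2)/6)² = 2.778
te_HVAC install = (3 + 4·7 + 23)/6 = 54/6 = 9; σ²_HVAC install = ((23−3)/6)² = 11.111
te_Insulation = (8 + 4·9 + 16)/6 = 60/6 = 10; σ²_Insulation = ((16−8)/6)² = 1.778

Forward pass:
ES_Foundation = 0; EF_Foundation = 2
ES_Framing = 0; EF_Framing = 9
ES_Roofing = max(EF_Foundation=2, EF_Framing=9) = 9; EF_Roofing = 9+15 = 24
ES_Electrical rough-in = 9; EF_Electrical rough-in = 9+4 = 13
ES_Plumbing rough-in = max(EF_Foundation=2, EF_Roofing=24) = 24; EF_Plumbing rough-in = 24+7 = 31
ES_HVAC install = 2; EF_HVAC install = 2+9 = 11
ES_Insulation = max(EF_Electrical rough-in=13, EF_Plumbing rough-in=31, EF_HVAC install=11) = 31; EF_Insulation = 31+10 = 41
Expected project duration μ = 41 days. Critical path: Framing → Roofing → Plumbing rough-in → Insulation.

Variance along critical path = 0.444 + 5.444 + 2.778 + 1.778 = 10.444
σ = √10.444 = 3.232 days

3.23 days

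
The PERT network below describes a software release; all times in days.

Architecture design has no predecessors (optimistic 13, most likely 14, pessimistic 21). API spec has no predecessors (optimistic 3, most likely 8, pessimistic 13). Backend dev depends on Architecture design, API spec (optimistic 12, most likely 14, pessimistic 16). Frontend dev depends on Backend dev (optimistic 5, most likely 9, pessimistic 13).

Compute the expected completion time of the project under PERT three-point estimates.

te_Architecture design = (13 + 4·14 + 21)/6 = 90/6 = 15
te_API spec = (3 + 4·8 + 13)/6 = 48/6 = 8
te_Backend dev = (12 + 4·14 + 16)/6 = 84/6 = 14
te_Frontend dev = (5 + 4·9 + 13)/6 = 54/6 = 9

Forward pass:
ES_Architecture design = 0; EF_Architecture design = 15
ES_API spec = 0; EF_API spec = 8
ES_Backend dev = max(EF_Architecture design=15, EF_API spec=8) = 15; EF_Backend dev = 15+14 = 29
ES_Frontend dev = 29; EF_Frontend dev = 29+9 = 38
Expected project duration μ = 38 days. Critical path: Architecture design → Backend dev → Frontend dev.

38 days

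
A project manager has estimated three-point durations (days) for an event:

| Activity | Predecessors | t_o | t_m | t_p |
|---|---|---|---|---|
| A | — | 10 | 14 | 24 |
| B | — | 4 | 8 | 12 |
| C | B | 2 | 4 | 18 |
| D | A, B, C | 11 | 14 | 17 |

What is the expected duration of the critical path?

te_A = (10 + 4·14 + 24)/6 = 90/6 = 15
te_B = (4 + 4·8 + 12)/6 = 48/6 = 8
te_C = (2 + 4·4 + 18)/6 = 36/6 = 6
te_D = (11 + 4·14 + 17)/6 = 84/6 = 14

Forward pass:
ES_A = 0; EF_A = 15
ES_B = 0; EF_B = 8
ES_C = 8; EF_C = 8+6 = 14
ES_D = max(EF_A=15, EF_B=8, EF_C=14) = 15; EF_D = 15+14 = 29
Expected project duration μ = 29 days. Critical path: A → D.

29 days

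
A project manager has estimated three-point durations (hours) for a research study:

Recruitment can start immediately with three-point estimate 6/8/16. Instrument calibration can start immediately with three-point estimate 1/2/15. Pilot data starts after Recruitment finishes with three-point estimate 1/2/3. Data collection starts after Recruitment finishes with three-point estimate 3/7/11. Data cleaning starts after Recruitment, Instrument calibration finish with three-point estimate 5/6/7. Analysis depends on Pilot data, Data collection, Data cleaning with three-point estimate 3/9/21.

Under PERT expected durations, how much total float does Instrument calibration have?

6 hours

te_Recruitment = (6 + 4·8 + 16)/6 = 54/6 = 9
te_Instrument calibration = (1 + 4·2 + 15)/6 = 24/6 = 4
te_Pilot data = (1 + 4·2 + 3)/6 = 12/6 = 2
te_Data collection = (3 + 4·7 + 11)/6 = 42/6 = 7
te_Data cleaning = (5 + 4·6 + 7)/6 = 36/6 = 6
te_Analysis = (3 + 4·9 + 21)/6 = 60/6 = 10

Forward pass:
ES_Recruitment = 0; EF_Recruitment = 9
ES_Instrument calibration = 0; EF_Instrument calibration = 4
ES_Pilot data = 9; EF_Pilot data = 9+2 = 11
ES_Data collection = 9; EF_Data collection = 9+7 = 16
ES_Data cleaning = max(EF_Recruitment=9, EF_Instrument calibration=4) = 9; EF_Data cleaning = 9+6 = 15
ES_Analysis = max(EF_Pilot data=11, EF_Data collection=16, EF_Data cleaning=15) = 16; EF_Analysis = 16+10 = 26
Expected project duration μ = 26 hours. Critical path: Recruitment → Data collection → Analysis.

Backward pass:
LF_Analysis = 26; LS_Analysis = 26−10 = 16
LF_Data cleaning = LS_Analysis = 16; LS_Data cleaning = 16−6 = 10
LF_Data collection = LS_Analysis = 16; LS_Data collection = 16−7 = 9
LF_Pilot data = LS_Analysis = 16; LS_Pilot data = 16−2 = 14
LF_Instrument calibration = LS_Data cleaning = 10; LS_Instrument calibration = 10−4 = 6
LF_Recruitment = min(LS_Pilot data=14, LS_Data collection=9, LS_Data cleaning=10) = 9; LS_Recruitment = 9−9 = 0
Slack_Instrument calibration = LS_Instrument calibration − ES_Instrument calibration = 6 − 0 = 6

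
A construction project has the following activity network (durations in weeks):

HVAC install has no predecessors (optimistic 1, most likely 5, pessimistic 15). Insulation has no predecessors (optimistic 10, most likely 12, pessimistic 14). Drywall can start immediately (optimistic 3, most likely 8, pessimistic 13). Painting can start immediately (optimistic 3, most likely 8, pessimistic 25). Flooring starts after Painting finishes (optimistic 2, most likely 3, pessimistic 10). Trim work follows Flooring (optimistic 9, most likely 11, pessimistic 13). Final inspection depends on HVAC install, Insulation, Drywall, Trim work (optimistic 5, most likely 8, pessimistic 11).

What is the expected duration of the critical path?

33 weeks

te_HVAC install = (1 + 4·5 + 15)/6 = 36/6 = 6
te_Insulation = (10 + 4·12 + 14)/6 = 72/6 = 12
te_Drywall = (3 + 4·8 + 13)/6 = 48/6 = 8
te_Painting = (3 + 4·8 + 25)/6 = 60/6 = 10
te_Flooring = (2 + 4·3 + 10)/6 = 24/6 = 4
te_Trim work = (9 + 4·11 + 13)/6 = 66/6 = 11
te_Final inspection = (5 + 4·8 + 11)/6 = 48/6 = 8

Forward pass:
ES_HVAC install = 0; EF_HVAC install = 6
ES_Insulation = 0; EF_Insulation = 12
ES_Drywall = 0; EF_Drywall = 8
ES_Painting = 0; EF_Painting = 10
ES_Flooring = 10; EF_Flooring = 10+4 = 14
ES_Trim work = 14; EF_Trim work = 14+11 = 25
ES_Final inspection = max(EF_HVAC install=6, EF_Insulation=12, EF_Drywall=8, EF_Trim work=25) = 25; EF_Final inspection = 25+8 = 33
Expected project duration μ = 33 weeks. Critical path: Painting → Flooring → Trim work → Final inspection.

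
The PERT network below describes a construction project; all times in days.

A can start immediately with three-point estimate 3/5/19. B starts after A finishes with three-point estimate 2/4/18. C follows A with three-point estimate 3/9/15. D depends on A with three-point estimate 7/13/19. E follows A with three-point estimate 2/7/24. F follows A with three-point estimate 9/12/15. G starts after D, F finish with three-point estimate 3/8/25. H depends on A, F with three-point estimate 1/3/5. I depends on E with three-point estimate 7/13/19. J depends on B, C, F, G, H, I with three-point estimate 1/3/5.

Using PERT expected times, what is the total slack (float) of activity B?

te_A = (3 + 4·5 + 19)/6 = 42/6 = 7
te_B = (2 + 4·4 + 18)/6 = 36/6 = 6
te_C = (3 + 4·9 + 15)/6 = 54/6 = 9
te_D = (7 + 4·13 + 19)/6 = 78/6 = 13
te_E = (2 + 4·7 + 24)/6 = 54/6 = 9
te_F = (9 + 4·12 + 15)/6 = 72/6 = 12
te_G = (3 + 4·8 + 25)/6 = 60/6 = 10
te_H = (1 + 4·3 + 5)/6 = 18/6 = 3
te_I = (7 + 4·13 + 19)/6 = 78/6 = 13
te_J = (1 + 4·3 + 5)/6 = 18/6 = 3

Forward pass:
ES_A = 0; EF_A = 7
ES_B = 7; EF_B = 7+6 = 13
ES_C = 7; EF_C = 7+9 = 16
ES_D = 7; EF_D = 7+13 = 20
ES_E = 7; EF_E = 7+9 = 16
ES_F = 7; EF_F = 7+12 = 19
ES_G = max(EF_D=20, EF_F=19) = 20; EF_G = 20+10 = 30
ES_H = max(EF_A=7, EF_F=19) = 19; EF_H = 19+3 = 22
ES_I = 16; EF_I = 16+13 = 29
ES_J = max(EF_B=13, EF_C=16, EF_F=19, EF_G=30, EF_H=22, EF_I=29) = 30; EF_J = 30+3 = 33
Expected project duration μ = 33 days. Critical path: A → D → G → J.

Backward pass:
LF_J = 33; LS_J = 33−3 = 30
LF_I = LS_J = 30; LS_I = 30−13 = 17
LF_H = LS_J = 30; LS_H = 30−3 = 27
LF_G = LS_J = 30; LS_G = 30−10 = 20
LF_F = min(LS_G=20, LS_H=27, LS_J=30) = 20; LS_F = 20−12 = 8
LF_E = LS_I = 17; LS_E = 17−9 = 8
LF_D = LS_G = 20; LS_D = 20−13 = 7
LF_C = LS_J = 30; LS_C = 30−9 = 21
LF_B = LS_J = 30; LS_B = 30−6 = 24
LF_A = min(LS_B=24, LS_C=21, LS_D=7, LS_E=8, LS_F=8, LS_H=27) = 7; LS_A = 7−7 = 0
Slack_B = LS_B − ES_B = 24 − 7 = 17

17 days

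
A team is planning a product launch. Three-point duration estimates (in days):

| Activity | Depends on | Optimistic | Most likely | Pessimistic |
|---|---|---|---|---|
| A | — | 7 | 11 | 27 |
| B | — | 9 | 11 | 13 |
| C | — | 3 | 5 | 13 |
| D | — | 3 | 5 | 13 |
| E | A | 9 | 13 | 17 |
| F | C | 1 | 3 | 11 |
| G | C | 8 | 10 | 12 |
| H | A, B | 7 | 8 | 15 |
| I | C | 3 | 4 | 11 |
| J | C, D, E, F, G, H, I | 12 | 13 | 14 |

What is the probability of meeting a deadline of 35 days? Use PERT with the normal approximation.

te_A = (7 + 4·11 + 27)/6 = 78/6 = 13; σ²_A = ((27−7)/6)² = 11.111
te_B = (9 + 4·11 + 13)/6 = 66/6 = 11; σ²_B = ((13−9)/6)² = 0.444
te_C = (3 + 4·5 + 13)/6 = 36/6 = 6; σ²_C = ((13−3)/6)² = 2.778
te_D = (3 + 4·5 + 13)/6 = 36/6 = 6; σ²_D = ((13−3)/6)² = 2.778
te_E = (9 + 4·13 + 17)/6 = 78/6 = 13; σ²_E = ((17−9)/6)² = 1.778
te_F = (1 + 4·3 + 11)/6 = 24/6 = 4; σ²_F = ((11−1)/6)² = 2.778
te_G = (8 + 4·10 + 12)/6 = 60/6 = 10; σ²_G = ((12−8)/6)² = 0.444
te_H = (7 + 4·8 + 15)/6 = 54/6 = 9; σ²_H = ((15−7)/6)² = 1.778
te_I = (3 + 4·4 + 11)/6 = 30/6 = 5; σ²_I = ((11−3)/6)² = 1.778
te_J = (12 + 4·13 + 14)/6 = 78/6 = 13; σ²_J = ((14−12)/6)² = 0.111

Forward pass:
ES_A = 0; EF_A = 13
ES_B = 0; EF_B = 11
ES_C = 0; EF_C = 6
ES_D = 0; EF_D = 6
ES_E = 13; EF_E = 13+13 = 26
ES_F = 6; EF_F = 6+4 = 10
ES_G = 6; EF_G = 6+10 = 16
ES_H = max(EF_A=13, EF_B=11) = 13; EF_H = 13+9 = 22
ES_I = 6; EF_I = 6+5 = 11
ES_J = max(EF_C=6, EF_D=6, EF_E=26, EF_F=10, EF_G=16, EF_H=22, EF_I=11) = 26; EF_J = 26+13 = 39
Expected project duration μ = 39 days. Critical path: A → E → J.

Variance along critical path = 11.111 + 1.778 + 0.111 = 13.000; σ = √13.000 = 3.606 days.
Z = (35 − 39) / 3.606 = -1.109
P(T ≤ 35) = Φ(-1.109) ≈ 0.134

0.134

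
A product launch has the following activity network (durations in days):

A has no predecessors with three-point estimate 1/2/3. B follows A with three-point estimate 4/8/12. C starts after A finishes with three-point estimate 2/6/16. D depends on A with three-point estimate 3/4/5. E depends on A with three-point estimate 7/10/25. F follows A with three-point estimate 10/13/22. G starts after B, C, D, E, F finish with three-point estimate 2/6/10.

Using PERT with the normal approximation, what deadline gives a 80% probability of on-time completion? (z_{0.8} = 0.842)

te_A = (1 + 4·2 + 3)/6 = 12/6 = 2; σ²_A = ((3−1)/6)² = 0.111
te_B = (4 + 4·8 + 12)/6 = 48/6 = 8; σ²_B = ((12−4)/6)² = 1.778
te_C = (2 + 4·6 + 16)/6 = 42/6 = 7; σ²_C = ((16−2)/6)² = 5.444
te_D = (3 + 4·4 + 5)/6 = 24/6 = 4; σ²_D = ((5−3)/6)² = 0.111
te_E = (7 + 4·10 + 25)/6 = 72/6 = 12; σ²_E = ((25−7)/6)² = 9.000
te_F = (10 + 4·13 + 22)/6 = 84/6 = 14; σ²_F = ((22−10)/6)² = 4.000
te_G = (2 + 4·6 + 10)/6 = 36/6 = 6; σ²_G = ((10−2)/6)² = 1.778

Forward pass:
ES_A = 0; EF_A = 2
ES_B = 2; EF_B = 2+8 = 10
ES_C = 2; EF_C = 2+7 = 9
ES_D = 2; EF_D = 2+4 = 6
ES_E = 2; EF_E = 2+12 = 14
ES_F = 2; EF_F = 2+14 = 16
ES_G = max(EF_B=10, EF_C=9, EF_D=6, EF_E=14, EF_F=16) = 16; EF_G = 16+6 = 22
Expected project duration μ = 22 days. Critical path: A → F → G.

Variance along critical path = 0.111 + 4.000 + 1.778 = 5.889; σ = 2.427 days.
D = μ + z·σ = 22 + 0.842·2.427 = 24.0 days

24.0 days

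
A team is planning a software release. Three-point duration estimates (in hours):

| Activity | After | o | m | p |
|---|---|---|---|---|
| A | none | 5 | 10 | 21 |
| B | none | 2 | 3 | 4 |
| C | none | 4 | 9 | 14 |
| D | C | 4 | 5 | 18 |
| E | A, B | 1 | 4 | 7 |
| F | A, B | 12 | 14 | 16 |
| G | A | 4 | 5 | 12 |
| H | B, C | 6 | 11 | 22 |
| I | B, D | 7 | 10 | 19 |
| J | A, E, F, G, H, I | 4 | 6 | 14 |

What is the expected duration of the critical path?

te_A = (5 + 4·10 + 21)/6 = 66/6 = 11
te_B = (2 + 4·3 + 4)/6 = 18/6 = 3
te_C = (4 + 4·9 + 14)/6 = 54/6 = 9
te_D = (4 + 4·5 + 18)/6 = 42/6 = 7
te_E = (1 + 4·4 + 7)/6 = 24/6 = 4
te_F = (12 + 4·14 + 16)/6 = 84/6 = 14
te_G = (4 + 4·5 + 12)/6 = 36/6 = 6
te_H = (6 + 4·11 + 22)/6 = 72/6 = 12
te_I = (7 + 4·10 + 19)/6 = 66/6 = 11
te_J = (4 + 4·6 + 14)/6 = 42/6 = 7

Forward pass:
ES_A = 0; EF_A = 11
ES_B = 0; EF_B = 3
ES_C = 0; EF_C = 9
ES_D = 9; EF_D = 9+7 = 16
ES_E = max(EF_A=11, EF_B=3) = 11; EF_E = 11+4 = 15
ES_F = max(EF_A=11, EF_B=3) = 11; EF_F = 11+14 = 25
ES_G = 11; EF_G = 11+6 = 17
ES_H = max(EF_B=3, EF_C=9) = 9; EF_H = 9+12 = 21
ES_I = max(EF_B=3, EF_D=16) = 16; EF_I = 16+11 = 27
ES_J = max(EF_A=11, EF_E=15, EF_F=25, EF_G=17, EF_H=21, EF_I=27) = 27; EF_J = 27+7 = 34
Expected project duration μ = 34 hours. Critical path: C → D → I → J.

34 hours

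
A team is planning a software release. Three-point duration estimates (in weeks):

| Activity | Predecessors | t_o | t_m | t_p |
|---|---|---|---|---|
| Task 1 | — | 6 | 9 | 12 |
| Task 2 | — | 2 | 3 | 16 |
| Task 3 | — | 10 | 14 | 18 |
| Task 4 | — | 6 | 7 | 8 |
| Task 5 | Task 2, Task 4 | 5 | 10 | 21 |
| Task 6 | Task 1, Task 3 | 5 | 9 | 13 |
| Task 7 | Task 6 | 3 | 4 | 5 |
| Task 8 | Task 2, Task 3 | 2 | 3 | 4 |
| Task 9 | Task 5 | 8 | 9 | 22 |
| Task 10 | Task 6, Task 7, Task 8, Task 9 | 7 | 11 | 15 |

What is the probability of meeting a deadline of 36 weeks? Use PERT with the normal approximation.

0.146

te_Task 1 = (6 + 4·9 + 12)/6 = 54/6 = 9; σ²_Task 1 = ((12−6)/6)² = 1.000
te_Task 2 = (2 + 4·3 + 16)/6 = 30/6 = 5; σ²_Task 2 = ((16−2)/6)² = 5.444
te_Task 3 = (10 + 4·14 + 18)/6 = 84/6 = 14; σ²_Task 3 = ((18−10)/6)² = 1.778
te_Task 4 = (6 + 4·7 + 8)/6 = 42/6 = 7; σ²_Task 4 = ((8−6)/6)² = 0.111
te_Task 5 = (5 + 4·10 + 21)/6 = 66/6 = 11; σ²_Task 5 = ((21−5)/6)² = 7.111
te_Task 6 = (5 + 4·9 + 13)/6 = 54/6 = 9; σ²_Task 6 = ((13−5)/6)² = 1.778
te_Task 7 = (3 + 4·4 + 5)/6 = 24/6 = 4; σ²_Task 7 = ((5−3)/6)² = 0.111
te_Task 8 = (2 + 4·3 + 4)/6 = 18/6 = 3; σ²_Task 8 = ((4−2)/6)² = 0.111
te_Task 9 = (8 + 4·9 + 22)/6 = 66/6 = 11; σ²_Task 9 = ((22−8)/6)² = 5.444
te_Task 10 = (7 + 4·11 + 15)/6 = 66/6 = 11; σ²_Task 10 = ((15−7)/6)² = 1.778

Forward pass:
ES_Task 1 = 0; EF_Task 1 = 9
ES_Task 2 = 0; EF_Task 2 = 5
ES_Task 3 = 0; EF_Task 3 = 14
ES_Task 4 = 0; EF_Task 4 = 7
ES_Task 5 = max(EF_Task 2=5, EF_Task 4=7) = 7; EF_Task 5 = 7+11 = 18
ES_Task 6 = max(EF_Task 1=9, EF_Task 3=14) = 14; EF_Task 6 = 14+9 = 23
ES_Task 7 = 23; EF_Task 7 = 23+4 = 27
ES_Task 8 = max(EF_Task 2=5, EF_Task 3=14) = 14; EF_Task 8 = 14+3 = 17
ES_Task 9 = 18; EF_Task 9 = 18+11 = 29
ES_Task 10 = max(EF_Task 6=23, EF_Task 7=27, EF_Task 8=17, EF_Task 9=29) = 29; EF_Task 10 = 29+11 = 40
Expected project duration μ = 40 weeks. Critical path: Task 4 → Task 5 → Task 9 → Task 10.

Variance along critical path = 0.111 + 7.111 + 5.444 + 1.778 = 14.444; σ = √14.444 = 3.801 weeks.
Z = (36 − 40) / 3.801 = -1.052
P(T ≤ 36) = Φ(-1.052) ≈ 0.146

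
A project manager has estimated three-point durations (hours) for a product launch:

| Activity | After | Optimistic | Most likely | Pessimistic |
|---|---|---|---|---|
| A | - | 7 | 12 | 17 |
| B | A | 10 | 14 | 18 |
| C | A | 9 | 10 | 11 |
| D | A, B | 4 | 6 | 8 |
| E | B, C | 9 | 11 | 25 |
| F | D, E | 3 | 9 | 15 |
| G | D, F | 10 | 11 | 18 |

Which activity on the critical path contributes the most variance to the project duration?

te_A = (7 + 4·12 + 17)/6 = 72/6 = 12; σ²_A = ((17−7)/6)² = 2.778
te_B = (10 + 4·14 + 18)/6 = 84/6 = 14; σ²_B = ((18−10)/6)² = 1.778
te_C = (9 + 4·10 + 11)/6 = 60/6 = 10; σ²_C = ((11−9)/6)² = 0.111
te_D = (4 + 4·6 + 8)/6 = 36/6 = 6; σ²_D = ((8−4)/6)² = 0.444
te_E = (9 + 4·11 + 25)/6 = 78/6 = 13; σ²_E = ((25−9)/6)² = 7.111
te_F = (3 + 4·9 + 15)/6 = 54/6 = 9; σ²_F = ((15−3)/6)² = 4.000
te_G = (10 + 4·11 + 18)/6 = 72/6 = 12; σ²_G = ((18−10)/6)² = 1.778

Forward pass:
ES_A = 0; EF_A = 12
ES_B = 12; EF_B = 12+14 = 26
ES_C = 12; EF_C = 12+10 = 22
ES_D = max(EF_A=12, EF_B=26) = 26; EF_D = 26+6 = 32
ES_E = max(EF_B=26, EF_C=22) = 26; EF_E = 26+13 = 39
ES_F = max(EF_D=32, EF_E=39) = 39; EF_F = 39+9 = 48
ES_G = max(EF_D=32, EF_F=48) = 48; EF_G = 48+12 = 60
Expected project duration μ = 60 hours. Critical path: A → B → E → F → G.

Variances on critical path: σ²_A=2.778, σ²_B=1.778, σ²_E=7.111, σ²_F=4.000, σ²_G=1.778.
Largest is σ²_E = 7.111.

E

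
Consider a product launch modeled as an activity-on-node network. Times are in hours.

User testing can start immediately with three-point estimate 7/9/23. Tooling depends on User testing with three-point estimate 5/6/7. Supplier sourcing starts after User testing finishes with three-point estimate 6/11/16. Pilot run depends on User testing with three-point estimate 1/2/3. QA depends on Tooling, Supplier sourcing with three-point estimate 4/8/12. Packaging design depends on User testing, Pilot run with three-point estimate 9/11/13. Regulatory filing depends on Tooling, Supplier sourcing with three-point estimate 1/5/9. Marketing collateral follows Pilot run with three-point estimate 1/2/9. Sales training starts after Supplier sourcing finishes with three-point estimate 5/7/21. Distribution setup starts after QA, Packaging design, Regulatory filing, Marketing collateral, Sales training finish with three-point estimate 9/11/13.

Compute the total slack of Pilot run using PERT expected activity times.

te_User testing = (7 + 4·9 + 23)/6 = 66/6 = 11
te_Tooling = (5 + 4·6 + 7)/6 = 36/6 = 6
te_Supplier sourcing = (6 + 4·11 + 16)/6 = 66/6 = 11
te_Pilot run = (1 + 4·2 + 3)/6 = 12/6 = 2
te_QA = (4 + 4·8 + 12)/6 = 48/6 = 8
te_Packaging design = (9 + 4·11 + 13)/6 = 66/6 = 11
te_Regulatory filing = (1 + 4·5 + 9)/6 = 30/6 = 5
te_Marketing collateral = (1 + 4·2 + 9)/6 = 18/6 = 3
te_Sales training = (5 + 4·7 + 21)/6 = 54/6 = 9
te_Distribution setup = (9 + 4·11 + 13)/6 = 66/6 = 11

Forward pass:
ES_User testing = 0; EF_User testing = 11
ES_Tooling = 11; EF_Tooling = 11+6 = 17
ES_Supplier sourcing = 11; EF_Supplier sourcing = 11+11 = 22
ES_Pilot run = 11; EF_Pilot run = 11+2 = 13
ES_QA = max(EF_Tooling=17, EF_Supplier sourcing=22) = 22; EF_QA = 22+8 = 30
ES_Packaging design = max(EF_User testing=11, EF_Pilot run=13) = 13; EF_Packaging design = 13+11 = 24
ES_Regulatory filing = max(EF_Tooling=17, EF_Supplier sourcing=22) = 22; EF_Regulatory filing = 22+5 = 27
ES_Marketing collateral = 13; EF_Marketing collateral = 13+3 = 16
ES_Sales training = 22; EF_Sales training = 22+9 = 31
ES_Distribution setup = max(EF_QA=30, EF_Packaging design=24, EF_Regulatory filing=27, EF_Marketing collateral=16, EF_Sales training=31) = 31; EF_Distribution setup = 31+11 = 42
Expected project duration μ = 42 hours. Critical path: User testing → Supplier sourcing → Sales training → Distribution setup.

Backward pass:
LF_Distribution setup = 42; LS_Distribution setup = 42−11 = 31
LF_Sales training = LS_Distribution setup = 31; LS_Sales training = 31−9 = 22
LF_Marketing collateral = LS_Distribution setup = 31; LS_Marketing collateral = 31−3 = 28
LF_Regulatory filing = LS_Distribution setup = 31; LS_Regulatory filing = 31−5 = 26
LF_Packaging design = LS_Distribution setup = 31; LS_Packaging design = 31−11 = 20
LF_QA = LS_Distribution setup = 31; LS_QA = 31−8 = 23
LF_Pilot run = min(LS_Packaging design=20, LS_Marketing collateral=28) = 20; LS_Pilot run = 20−2 = 18
LF_Supplier sourcing = min(LS_QA=23, LS_Regulatory filing=26, LS_Sales training=22) = 22; LS_Supplier sourcing = 22−11 = 11
LF_Tooling = min(LS_QA=23, LS_Regulatory filing=26) = 23; LS_Tooling = 23−6 = 17
LF_User testing = min(LS_Tooling=17, LS_Supplier sourcing=11, LS_Pilot run=18, LS_Packaging design=20) = 11; LS_User testing = 11−11 = 0
Slack_Pilot run = LS_Pilot run − ES_Pilot run = 18 − 11 = 7

7 hours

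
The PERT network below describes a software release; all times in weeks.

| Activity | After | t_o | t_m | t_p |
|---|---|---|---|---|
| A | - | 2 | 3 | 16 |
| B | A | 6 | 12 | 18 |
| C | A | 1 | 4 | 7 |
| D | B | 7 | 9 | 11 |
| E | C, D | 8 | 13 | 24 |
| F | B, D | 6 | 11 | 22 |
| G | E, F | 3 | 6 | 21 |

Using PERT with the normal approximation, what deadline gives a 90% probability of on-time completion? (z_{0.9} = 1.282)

54.5 weeks

te_A = (2 + 4·3 + 16)/6 = 30/6 = 5; σ²_A = ((16−2)/6)² = 5.444
te_B = (6 + 4·12 + 18)/6 = 72/6 = 12; σ²_B = ((18−6)/6)² = 4.000
te_C = (1 + 4·4 + 7)/6 = 24/6 = 4; σ²_C = ((7−1)/6)² = 1.000
te_D = (7 + 4·9 + 11)/6 = 54/6 = 9; σ²_D = ((11−7)/6)² = 0.444
te_E = (8 + 4·13 + 24)/6 = 84/6 = 14; σ²_E = ((24−8)/6)² = 7.111
te_F = (6 + 4·11 + 22)/6 = 72/6 = 12; σ²_F = ((22−6)/6)² = 7.111
te_G = (3 + 4·6 + 21)/6 = 48/6 = 8; σ²_G = ((21−3)/6)² = 9.000

Forward pass:
ES_A = 0; EF_A = 5
ES_B = 5; EF_B = 5+12 = 17
ES_C = 5; EF_C = 5+4 = 9
ES_D = 17; EF_D = 17+9 = 26
ES_E = max(EF_C=9, EF_D=26) = 26; EF_E = 26+14 = 40
ES_F = max(EF_B=17, EF_D=26) = 26; EF_F = 26+12 = 38
ES_G = max(EF_E=40, EF_F=38) = 40; EF_G = 40+8 = 48
Expected project duration μ = 48 weeks. Critical path: A → B → D → E → G.

Variance along critical path = 5.444 + 4.000 + 0.444 + 7.111 + 9.000 = 26.000; σ = 5.099 weeks.
D = μ + z·σ = 48 + 1.282·5.099 = 54.5 weeks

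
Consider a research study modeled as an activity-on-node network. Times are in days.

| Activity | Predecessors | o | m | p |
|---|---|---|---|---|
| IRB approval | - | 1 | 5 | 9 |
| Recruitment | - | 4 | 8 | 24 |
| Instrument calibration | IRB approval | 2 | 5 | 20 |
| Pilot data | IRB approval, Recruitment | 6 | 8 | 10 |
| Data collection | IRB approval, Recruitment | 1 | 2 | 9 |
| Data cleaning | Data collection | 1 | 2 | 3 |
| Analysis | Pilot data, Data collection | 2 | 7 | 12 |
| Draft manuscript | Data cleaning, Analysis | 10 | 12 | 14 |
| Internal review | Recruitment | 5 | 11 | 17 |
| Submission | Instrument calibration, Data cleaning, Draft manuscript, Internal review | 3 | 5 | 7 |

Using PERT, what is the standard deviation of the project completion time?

3.90 days

te_IRB approval = (1 + 4·5 + 9)/6 = 30/6 = 5; σ²_IRB approval = ((9−1)/6)² = 1.778
te_Recruitment = (4 + 4·8 + 24)/6 = 60/6 = 10; σ²_Recruitment = ((24−4)/6)² = 11.111
te_Instrument calibration = (2 + 4·5 + 20)/6 = 42/6 = 7; σ²_Instrument calibration = ((20−2)/6)² = 9.000
te_Pilot data = (6 + 4·8 + 10)/6 = 48/6 = 8; σ²_Pilot data = ((10−6)/6)² = 0.444
te_Data collection = (1 + 4·2 + 9)/6 = 18/6 = 3; σ²_Data collection = ((9−1)/6)² = 1.778
te_Data cleaning = (1 + 4·2 + 3)/6 = 12/6 = 2; σ²_Data cleaning = ((3−1)/6)² = 0.111
te_Analysis = (2 + 4·7 + 12)/6 = 42/6 = 7; σ²_Analysis = ((12−2)/6)² = 2.778
te_Draft manuscript = (10 + 4·12 + 14)/6 = 72/6 = 12; σ²_Draft manuscript = ((14−10)/6)² = 0.444
te_Internal review = (5 + 4·11 + 17)/6 = 66/6 = 11; σ²_Internal review = ((17−5)/6)² = 4.000
te_Submission = (3 + 4·5 + 7)/6 = 30/6 = 5; σ²_Submission = ((7−3)/6)² = 0.444

Forward pass:
ES_IRB approval = 0; EF_IRB approval = 5
ES_Recruitment = 0; EF_Recruitment = 10
ES_Instrument calibration = 5; EF_Instrument calibration = 5+7 = 12
ES_Pilot data = max(EF_IRB approval=5, EF_Recruitment=10) = 10; EF_Pilot data = 10+8 = 18
ES_Data collection = max(EF_IRB approval=5, EF_Recruitment=10) = 10; EF_Data collection = 10+3 = 13
ES_Data cleaning = 13; EF_Data cleaning = 13+2 = 15
ES_Analysis = max(EF_Pilot data=18, EF_Data collection=13) = 18; EF_Analysis = 18+7 = 25
ES_Draft manuscript = max(EF_Data cleaning=15, EF_Analysis=25) = 25; EF_Draft manuscript = 25+12 = 37
ES_Internal review = 10; EF_Internal review = 10+11 = 21
ES_Submission = max(EF_Instrument calibration=12, EF_Data cleaning=15, EF_Draft manuscript=37, EF_Internal review=21) = 37; EF_Submission = 37+5 = 42
Expected project duration μ = 42 days. Critical path: Recruitment → Pilot data → Analysis → Draft manuscript → Submission.

Variance along critical path = 11.111 + 0.444 + 2.778 + 0.444 + 0.444 = 15.222
σ = √15.222 = 3.902 days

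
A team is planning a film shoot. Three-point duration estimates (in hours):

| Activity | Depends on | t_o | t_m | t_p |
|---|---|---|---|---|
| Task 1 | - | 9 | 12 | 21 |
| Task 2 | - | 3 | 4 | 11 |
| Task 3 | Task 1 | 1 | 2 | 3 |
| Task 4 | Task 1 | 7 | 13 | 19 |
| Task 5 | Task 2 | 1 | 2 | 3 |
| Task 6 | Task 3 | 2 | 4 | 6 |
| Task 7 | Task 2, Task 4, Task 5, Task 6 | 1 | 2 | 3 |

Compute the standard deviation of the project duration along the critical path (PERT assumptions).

2.85 hours

te_Task 1 = (9 + 4·12 + 21)/6 = 78/6 = 13; σ²_Task 1 = ((21−9)/6)² = 4.000
te_Task 2 = (3 + 4·4 + 11)/6 = 30/6 = 5; σ²_Task 2 = ((11−3)/6)² = 1.778
te_Task 3 = (1 + 4·2 + 3)/6 = 12/6 = 2; σ²_Task 3 = ((3−1)/6)² = 0.111
te_Task 4 = (7 + 4·13 + 19)/6 = 78/6 = 13; σ²_Task 4 = ((19−7)/6)² = 4.000
te_Task 5 = (1 + 4·2 + 3)/6 = 12/6 = 2; σ²_Task 5 = ((3−1)/6)² = 0.111
te_Task 6 = (2 + 4·4 + 6)/6 = 24/6 = 4; σ²_Task 6 = ((6−2)/6)² = 0.444
te_Task 7 = (1 + 4·2 + 3)/6 = 12/6 = 2; σ²_Task 7 = ((3−1)/6)² = 0.111

Forward pass:
ES_Task 1 = 0; EF_Task 1 = 13
ES_Task 2 = 0; EF_Task 2 = 5
ES_Task 3 = 13; EF_Task 3 = 13+2 = 15
ES_Task 4 = 13; EF_Task 4 = 13+13 = 26
ES_Task 5 = 5; EF_Task 5 = 5+2 = 7
ES_Task 6 = 15; EF_Task 6 = 15+4 = 19
ES_Task 7 = max(EF_Task 2=5, EF_Task 4=26, EF_Task 5=7, EF_Task 6=19) = 26; EF_Task 7 = 26+2 = 28
Expected project duration μ = 28 hours. Critical path: Task 1 → Task 4 → Task 7.

Variance along critical path = 4.000 + 4.000 + 0.111 = 8.111
σ = √8.111 = 2.848 hours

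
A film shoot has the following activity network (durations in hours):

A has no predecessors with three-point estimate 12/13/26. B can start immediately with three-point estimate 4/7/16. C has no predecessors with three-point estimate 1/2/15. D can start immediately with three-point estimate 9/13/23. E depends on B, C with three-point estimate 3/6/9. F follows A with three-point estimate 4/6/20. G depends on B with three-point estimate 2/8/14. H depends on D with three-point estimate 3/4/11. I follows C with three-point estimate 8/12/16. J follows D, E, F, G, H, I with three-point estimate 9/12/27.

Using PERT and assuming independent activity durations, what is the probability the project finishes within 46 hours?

0.974

te_A = (12 + 4·13 + 26)/6 = 90/6 = 15; σ²_A = ((26−12)/6)² = 5.444
te_B = (4 + 4·7 + 16)/6 = 48/6 = 8; σ²_B = ((16−4)/6)² = 4.000
te_C = (1 + 4·2 + 15)/6 = 24/6 = 4; σ²_C = ((15−1)/6)² = 5.444
te_D = (9 + 4·13 + 23)/6 = 84/6 = 14; σ²_D = ((23−9)/6)² = 5.444
te_E = (3 + 4·6 + 9)/6 = 36/6 = 6; σ²_E = ((9−3)/6)² = 1.000
te_F = (4 + 4·6 + 20)/6 = 48/6 = 8; σ²_F = ((20−4)/6)² = 7.111
te_G = (2 + 4·8 + 14)/6 = 48/6 = 8; σ²_G = ((14−2)/6)² = 4.000
te_H = (3 + 4·4 + 11)/6 = 30/6 = 5; σ²_H = ((11−3)/6)² = 1.778
te_I = (8 + 4·12 + 16)/6 = 72/6 = 12; σ²_I = ((16−8)/6)² = 1.778
te_J = (9 + 4·12 + 27)/6 = 84/6 = 14; σ²_J = ((27−9)/6)² = 9.000

Forward pass:
ES_A = 0; EF_A = 15
ES_B = 0; EF_B = 8
ES_C = 0; EF_C = 4
ES_D = 0; EF_D = 14
ES_E = max(EF_B=8, EF_C=4) = 8; EF_E = 8+6 = 14
ES_F = 15; EF_F = 15+8 = 23
ES_G = 8; EF_G = 8+8 = 16
ES_H = 14; EF_H = 14+5 = 19
ES_I = 4; EF_I = 4+12 = 16
ES_J = max(EF_D=14, EF_E=14, EF_F=23, EF_G=16, EF_H=19, EF_I=16) = 23; EF_J = 23+14 = 37
Expected project duration μ = 37 hours. Critical path: A → F → J.

Variance along critical path = 5.444 + 7.111 + 9.000 = 21.556; σ = √21.556 = 4.643 hours.
Z = (46 − 37) / 4.643 = 1.938
P(T ≤ 46) = Φ(1.938) ≈ 0.974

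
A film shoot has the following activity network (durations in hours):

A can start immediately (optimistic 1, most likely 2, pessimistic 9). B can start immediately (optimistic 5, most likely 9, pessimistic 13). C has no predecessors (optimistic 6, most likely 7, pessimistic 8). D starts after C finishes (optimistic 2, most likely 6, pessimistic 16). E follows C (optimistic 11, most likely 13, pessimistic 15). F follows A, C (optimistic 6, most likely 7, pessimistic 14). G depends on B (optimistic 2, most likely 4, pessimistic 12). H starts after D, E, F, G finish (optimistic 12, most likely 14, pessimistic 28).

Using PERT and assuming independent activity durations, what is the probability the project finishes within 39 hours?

0.861

te_A = (1 + 4·2 + 9)/6 = 18/6 = 3; σ²_A = ((9−1)/6)² = 1.778
te_B = (5 + 4·9 + 13)/6 = 54/6 = 9; σ²_B = ((13−5)/6)² = 1.778
te_C = (6 + 4·7 + 8)/6 = 42/6 = 7; σ²_C = ((8−6)/6)² = 0.111
te_D = (2 + 4·6 + 16)/6 = 42/6 = 7; σ²_D = ((16−2)/6)² = 5.444
te_E = (11 + 4·13 + 15)/6 = 78/6 = 13; σ²_E = ((15−11)/6)² = 0.444
te_F = (6 + 4·7 + 14)/6 = 48/6 = 8; σ²_F = ((14−6)/6)² = 1.778
te_G = (2 + 4·4 + 12)/6 = 30/6 = 5; σ²_G = ((12−2)/6)² = 2.778
te_H = (12 + 4·14 + 28)/6 = 96/6 = 16; σ²_H = ((28−12)/6)² = 7.111

Forward pass:
ES_A = 0; EF_A = 3
ES_B = 0; EF_B = 9
ES_C = 0; EF_C = 7
ES_D = 7; EF_D = 7+7 = 14
ES_E = 7; EF_E = 7+13 = 20
ES_F = max(EF_A=3, EF_C=7) = 7; EF_F = 7+8 = 15
ES_G = 9; EF_G = 9+5 = 14
ES_H = max(EF_D=14, EF_E=20, EF_F=15, EF_G=14) = 20; EF_H = 20+16 = 36
Expected project duration μ = 36 hours. Critical path: C → E → H.

Variance along critical path = 0.111 + 0.444 + 7.111 = 7.667; σ = √7.667 = 2.769 hours.
Z = (39 − 36) / 2.769 = 1.083
P(T ≤ 39) = Φ(1.083) ≈ 0.861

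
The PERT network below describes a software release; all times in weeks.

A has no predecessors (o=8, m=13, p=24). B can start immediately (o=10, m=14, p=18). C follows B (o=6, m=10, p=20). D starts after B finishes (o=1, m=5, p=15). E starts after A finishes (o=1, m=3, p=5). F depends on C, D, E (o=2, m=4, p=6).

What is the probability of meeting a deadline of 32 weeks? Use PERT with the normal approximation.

0.861

te_A = (8 + 4·13 + 24)/6 = 84/6 = 14; σ²_A = ((24−8)/6)² = 7.111
te_B = (10 + 4·14 + 18)/6 = 84/6 = 14; σ²_B = ((18−10)/6)² = 1.778
te_C = (6 + 4·10 + 20)/6 = 66/6 = 11; σ²_C = ((20−6)/6)² = 5.444
te_D = (1 + 4·5 + 15)/6 = 36/6 = 6; σ²_D = ((15−1)/6)² = 5.444
te_E = (1 + 4·3 + 5)/6 = 18/6 = 3; σ²_E = ((5−1)/6)² = 0.444
te_F = (2 + 4·4 + 6)/6 = 24/6 = 4; σ²_F = ((6−2)/6)² = 0.444

Forward pass:
ES_A = 0; EF_A = 14
ES_B = 0; EF_B = 14
ES_C = 14; EF_C = 14+11 = 25
ES_D = 14; EF_D = 14+6 = 20
ES_E = 14; EF_E = 14+3 = 17
ES_F = max(EF_C=25, EF_D=20, EF_E=17) = 25; EF_F = 25+4 = 29
Expected project duration μ = 29 weeks. Critical path: B → C → F.

Variance along critical path = 1.778 + 5.444 + 0.444 = 7.667; σ = √7.667 = 2.769 weeks.
Z = (32 − 29) / 2.769 = 1.083
P(T ≤ 32) = Φ(1.083) ≈ 0.861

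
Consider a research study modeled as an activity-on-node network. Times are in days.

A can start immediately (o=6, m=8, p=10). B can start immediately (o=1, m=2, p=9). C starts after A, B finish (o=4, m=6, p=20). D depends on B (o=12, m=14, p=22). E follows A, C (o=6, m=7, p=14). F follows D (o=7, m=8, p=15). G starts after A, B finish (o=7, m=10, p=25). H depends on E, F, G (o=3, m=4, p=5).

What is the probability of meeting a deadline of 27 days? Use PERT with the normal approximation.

te_A = (6 + 4·8 + 10)/6 = 48/6 = 8; σ²_A = ((10−6)/6)² = 0.444
te_B = (1 + 4·2 + 9)/6 = 18/6 = 3; σ²_B = ((9−1)/6)² = 1.778
te_C = (4 + 4·6 + 20)/6 = 48/6 = 8; σ²_C = ((20−4)/6)² = 7.111
te_D = (12 + 4·14 + 22)/6 = 90/6 = 15; σ²_D = ((22−12)/6)² = 2.778
te_E = (6 + 4·7 + 14)/6 = 48/6 = 8; σ²_E = ((14−6)/6)² = 1.778
te_F = (7 + 4·8 + 15)/6 = 54/6 = 9; σ²_F = ((15−7)/6)² = 1.778
te_G = (7 + 4·10 + 25)/6 = 72/6 = 12; σ²_G = ((25−7)/6)² = 9.000
te_H = (3 + 4·4 + 5)/6 = 24/6 = 4; σ²_H = ((5−3)/6)² = 0.111

Forward pass:
ES_A = 0; EF_A = 8
ES_B = 0; EF_B = 3
ES_C = max(EF_A=8, EF_B=3) = 8; EF_C = 8+8 = 16
ES_D = 3; EF_D = 3+15 = 18
ES_E = max(EF_A=8, EF_C=16) = 16; EF_E = 16+8 = 24
ES_F = 18; EF_F = 18+9 = 27
ES_G = max(EF_A=8, EF_B=3) = 8; EF_G = 8+12 = 20
ES_H = max(EF_E=24, EF_F=27, EF_G=20) = 27; EF_H = 27+4 = 31
Expected project duration μ = 31 days. Critical path: B → D → F → H.

Variance along critical path = 1.778 + 2.778 + 1.778 + 0.111 = 6.444; σ = √6.444 = 2.539 days.
Z = (27 − 31) / 2.539 = -1.576
P(T ≤ 27) = Φ(-1.576) ≈ 0.058

0.058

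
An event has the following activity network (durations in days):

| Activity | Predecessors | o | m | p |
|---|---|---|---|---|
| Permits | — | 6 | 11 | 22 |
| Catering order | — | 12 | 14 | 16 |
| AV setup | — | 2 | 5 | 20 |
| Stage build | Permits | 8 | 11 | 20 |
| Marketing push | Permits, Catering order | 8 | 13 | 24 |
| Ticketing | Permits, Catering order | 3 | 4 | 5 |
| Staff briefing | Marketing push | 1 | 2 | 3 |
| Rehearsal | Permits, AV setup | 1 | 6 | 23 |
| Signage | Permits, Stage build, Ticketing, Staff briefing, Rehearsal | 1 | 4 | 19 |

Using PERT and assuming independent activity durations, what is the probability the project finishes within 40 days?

0.836

te_Permits = (6 + 4·11 + 22)/6 = 72/6 = 12; σ²_Permits = ((22−6)/6)² = 7.111
te_Catering order = (12 + 4·14 + 16)/6 = 84/6 = 14; σ²_Catering order = ((16−12)/6)² = 0.444
te_AV setup = (2 + 4·5 + 20)/6 = 42/6 = 7; σ²_AV setup = ((20−2)/6)² = 9.000
te_Stage build = (8 + 4·11 + 20)/6 = 72/6 = 12; σ²_Stage build = ((20−8)/6)² = 4.000
te_Marketing push = (8 + 4·13 + 24)/6 = 84/6 = 14; σ²_Marketing push = ((24−8)/6)² = 7.111
te_Ticketing = (3 + 4·4 + 5)/6 = 24/6 = 4; σ²_Ticketing = ((5−3)/6)² = 0.111
te_Staff briefing = (1 + 4·2 + 3)/6 = 12/6 = 2; σ²_Staff briefing = ((3−1)/6)² = 0.111
te_Rehearsal = (1 + 4·6 + 23)/6 = 48/6 = 8; σ²_Rehearsal = ((23−1)/6)² = 13.444
te_Signage = (1 + 4·4 + 19)/6 = 36/6 = 6; σ²_Signage = ((19−1)/6)² = 9.000

Forward pass:
ES_Permits = 0; EF_Permits = 12
ES_Catering order = 0; EF_Catering order = 14
ES_AV setup = 0; EF_AV setup = 7
ES_Stage build = 12; EF_Stage build = 12+12 = 24
ES_Marketing push = max(EF_Permits=12, EF_Catering order=14) = 14; EF_Marketing push = 14+14 = 28
ES_Ticketing = max(EF_Permits=12, EF_Catering order=14) = 14; EF_Ticketing = 14+4 = 18
ES_Staff briefing = 28; EF_Staff briefing = 28+2 = 30
ES_Rehearsal = max(EF_Permits=12, EF_AV setup=7) = 12; EF_Rehearsal = 12+8 = 20
ES_Signage = max(EF_Permits=12, EF_Stage build=24, EF_Ticketing=18, EF_Staff briefing=30, EF_Rehearsal=20) = 30; EF_Signage = 30+6 = 36
Expected project duration μ = 36 days. Critical path: Catering order → Marketing push → Staff briefing → Signage.

Variance along critical path = 0.444 + 7.111 + 0.111 + 9.000 = 16.667; σ = √16.667 = 4.082 days.
Z = (40 − 36) / 4.082 = 0.980
P(T ≤ 40) = Φ(0.980) ≈ 0.836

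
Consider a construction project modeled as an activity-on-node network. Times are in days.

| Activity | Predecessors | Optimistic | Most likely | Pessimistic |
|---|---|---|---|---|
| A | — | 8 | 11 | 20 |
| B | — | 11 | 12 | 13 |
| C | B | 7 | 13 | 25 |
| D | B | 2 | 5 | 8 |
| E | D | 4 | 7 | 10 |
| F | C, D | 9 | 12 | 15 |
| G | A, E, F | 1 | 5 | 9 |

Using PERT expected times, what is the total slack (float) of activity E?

te_A = (8 + 4·11 + 20)/6 = 72/6 = 12
te_B = (11 + 4·12 + 13)/6 = 72/6 = 12
te_C = (7 + 4·13 + 25)/6 = 84/6 = 14
te_D = (2 + 4·5 + 8)/6 = 30/6 = 5
te_E = (4 + 4·7 + 10)/6 = 42/6 = 7
te_F = (9 + 4·12 + 15)/6 = 72/6 = 12
te_G = (1 + 4·5 + 9)/6 = 30/6 = 5

Forward pass:
ES_A = 0; EF_A = 12
ES_B = 0; EF_B = 12
ES_C = 12; EF_C = 12+14 = 26
ES_D = 12; EF_D = 12+5 = 17
ES_E = 17; EF_E = 17+7 = 24
ES_F = max(EF_C=26, EF_D=17) = 26; EF_F = 26+12 = 38
ES_G = max(EF_A=12, EF_E=24, EF_F=38) = 38; EF_G = 38+5 = 43
Expected project duration μ = 43 days. Critical path: B → C → F → G.

Backward pass:
LF_G = 43; LS_G = 43−5 = 38
LF_F = LS_G = 38; LS_F = 38−12 = 26
LF_E = LS_G = 38; LS_E = 38−7 = 31
LF_D = min(LS_E=31, LS_F=26) = 26; LS_D = 26−5 = 21
LF_C = LS_F = 26; LS_C = 26−14 = 12
LF_B = min(LS_C=12, LS_D=21) = 12; LS_B = 12−12 = 0
LF_A = LS_G = 38; LS_A = 38−12 = 26
Slack_E = LS_E − ES_E = 31 − 17 = 14

14 days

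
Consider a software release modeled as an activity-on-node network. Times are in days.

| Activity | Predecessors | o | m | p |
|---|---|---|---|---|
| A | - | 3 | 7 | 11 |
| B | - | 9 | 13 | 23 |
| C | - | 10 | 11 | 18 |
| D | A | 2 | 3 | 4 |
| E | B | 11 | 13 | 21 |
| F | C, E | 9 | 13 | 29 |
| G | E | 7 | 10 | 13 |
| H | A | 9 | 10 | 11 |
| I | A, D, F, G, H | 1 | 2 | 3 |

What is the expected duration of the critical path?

45 days

te_A = (3 + 4·7 + 11)/6 = 42/6 = 7
te_B = (9 + 4·13 + 23)/6 = 84/6 = 14
te_C = (10 + 4·11 + 18)/6 = 72/6 = 12
te_D = (2 + 4·3 + 4)/6 = 18/6 = 3
te_E = (11 + 4·13 + 21)/6 = 84/6 = 14
te_F = (9 + 4·13 + 29)/6 = 90/6 = 15
te_G = (7 + 4·10 + 13)/6 = 60/6 = 10
te_H = (9 + 4·10 + 11)/6 = 60/6 = 10
te_I = (1 + 4·2 + 3)/6 = 12/6 = 2

Forward pass:
ES_A = 0; EF_A = 7
ES_B = 0; EF_B = 14
ES_C = 0; EF_C = 12
ES_D = 7; EF_D = 7+3 = 10
ES_E = 14; EF_E = 14+14 = 28
ES_F = max(EF_C=12, EF_E=28) = 28; EF_F = 28+15 = 43
ES_G = 28; EF_G = 28+10 = 38
ES_H = 7; EF_H = 7+10 = 17
ES_I = max(EF_A=7, EF_D=10, EF_F=43, EF_G=38, EF_H=17) = 43; EF_I = 43+2 = 45
Expected project duration μ = 45 days. Critical path: B → E → F → I.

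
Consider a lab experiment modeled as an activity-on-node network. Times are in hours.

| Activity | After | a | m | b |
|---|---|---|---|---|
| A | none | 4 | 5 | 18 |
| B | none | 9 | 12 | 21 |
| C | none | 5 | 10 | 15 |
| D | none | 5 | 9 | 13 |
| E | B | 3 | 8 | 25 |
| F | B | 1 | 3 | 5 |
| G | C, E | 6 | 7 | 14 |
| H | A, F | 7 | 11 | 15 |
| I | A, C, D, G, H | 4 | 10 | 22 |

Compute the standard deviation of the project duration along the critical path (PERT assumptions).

te_A = (4 + 4·5 + 18)/6 = 42/6 = 7; σ²_A = ((18−4)/6)² = 5.444
te_B = (9 + 4·12 + 21)/6 = 78/6 = 13; σ²_B = ((21−9)/6)² = 4.000
te_C = (5 + 4·10 + 15)/6 = 60/6 = 10; σ²_C = ((15−5)/6)² = 2.778
te_D = (5 + 4·9 + 13)/6 = 54/6 = 9; σ²_D = ((13−5)/6)² = 1.778
te_E = (3 + 4·8 + 25)/6 = 60/6 = 10; σ²_E = ((25−3)/6)² = 13.444
te_F = (1 + 4·3 + 5)/6 = 18/6 = 3; σ²_F = ((5−1)/6)² = 0.444
te_G = (6 + 4·7 + 14)/6 = 48/6 = 8; σ²_G = ((14−6)/6)² = 1.778
te_H = (7 + 4·11 + 15)/6 = 66/6 = 11; σ²_H = ((15−7)/6)² = 1.778
te_I = (4 + 4·10 + 22)/6 = 66/6 = 11; σ²_I = ((22−4)/6)² = 9.000

Forward pass:
ES_A = 0; EF_A = 7
ES_B = 0; EF_B = 13
ES_C = 0; EF_C = 10
ES_D = 0; EF_D = 9
ES_E = 13; EF_E = 13+10 = 23
ES_F = 13; EF_F = 13+3 = 16
ES_G = max(EF_C=10, EF_E=23) = 23; EF_G = 23+8 = 31
ES_H = max(EF_A=7, EF_F=16) = 16; EF_H = 16+11 = 27
ES_I = max(EF_A=7, EF_C=10, EF_D=9, EF_G=31, EF_H=27) = 31; EF_I = 31+11 = 42
Expected project duration μ = 42 hours. Critical path: B → E → G → I.

Variance along critical path = 4.000 + 13.444 + 1.778 + 9.000 = 28.222
σ = √28.222 = 5.312 hours

5.31 hours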